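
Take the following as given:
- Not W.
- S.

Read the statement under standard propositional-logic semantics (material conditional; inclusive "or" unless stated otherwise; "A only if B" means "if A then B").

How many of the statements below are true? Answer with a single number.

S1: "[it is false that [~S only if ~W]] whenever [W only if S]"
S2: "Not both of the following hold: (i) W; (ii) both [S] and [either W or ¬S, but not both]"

S1: Formalization: (W -> S) -> not (not S -> not W)

W -> S = False -> True = True
not S = not True = False
not W = not False = True
not S -> not W = False -> True = True
not (not S -> not W) = not True = False
(W -> S) -> not (not S -> not W) = True -> False = False
So S1 is false.

S2: Formalization: W nand (S and (W xor not S))

not S = not True = False
W xor not S = False xor False = False
S and (W xor not S) = True and False = False
W nand (S and (W xor not S)) = False nand False = True
Thus S2 is true.

Count: 1.

1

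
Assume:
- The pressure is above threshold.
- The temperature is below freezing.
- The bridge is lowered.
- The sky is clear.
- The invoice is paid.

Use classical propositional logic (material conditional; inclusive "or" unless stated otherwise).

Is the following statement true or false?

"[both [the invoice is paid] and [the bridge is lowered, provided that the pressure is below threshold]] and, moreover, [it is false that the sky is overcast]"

Let U = "the invoice is paid" (T), P = "the pressure is above threshold" (T), R = "the bridge is raised" (F), S = "the sky is overcast" (F).
Parsed as (U & (~P -> ~R)) & ~S

~P = ~T = F
~R = ~F = T
~P -> ~R = F -> T = T
U & (~P -> ~R) = T & T = T
~S = ~F = T
(U & (~P -> ~R)) & ~S = T & T = T

true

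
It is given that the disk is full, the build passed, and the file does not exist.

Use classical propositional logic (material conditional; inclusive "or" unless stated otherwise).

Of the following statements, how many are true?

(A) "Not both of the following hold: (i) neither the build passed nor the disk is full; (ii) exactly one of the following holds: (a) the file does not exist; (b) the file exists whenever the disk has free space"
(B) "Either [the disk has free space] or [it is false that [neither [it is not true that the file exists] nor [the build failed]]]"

Let D = "the build passed" (T), H = "the disk is full" (T), K = "the file exists" (F).

(A): In symbols: (D ↓ H) ↑ (¬K ⊕ (¬H → K))

D ↓ H = T ↓ T = F
¬K = ¬F = T
¬H = ¬T = F
¬H → K = F → F = T
¬K ⊕ (¬H → K) = T ⊕ T = F
(D ↓ H) ↑ (¬K ⊕ (¬H → K)) = F ↑ F = T
Hence (A) is true.

(B): Formalization: ¬H ∨ ¬(¬K ↓ ¬D)

¬H = ¬T = F
¬K = ¬F = T
¬D = ¬T = F
¬K ↓ ¬D = T ↓ F = F
¬(¬K ↓ ¬D) = ¬F = T
¬H ∨ ¬(¬K ↓ ¬D) = F ∨ T = T
Hence (B) is true.

True statements: 2 ((A), (B)).

2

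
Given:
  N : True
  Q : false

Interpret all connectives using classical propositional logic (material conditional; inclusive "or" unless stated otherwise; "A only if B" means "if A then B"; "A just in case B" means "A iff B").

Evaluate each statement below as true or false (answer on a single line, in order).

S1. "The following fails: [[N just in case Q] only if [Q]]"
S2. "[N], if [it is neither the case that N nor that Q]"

S1 False / S2 True

S1: This is not ((N iff Q) -> Q).

N iff Q = True iff False = False
(N iff Q) -> Q = False -> False = True
not ((N iff Q) -> Q) = not True = False
So S1 is false.

S2: Parsed as (N nor Q) -> N

N nor Q = True nor False = False
(N nor Q) -> N = False -> True = True
Hence S2 is true.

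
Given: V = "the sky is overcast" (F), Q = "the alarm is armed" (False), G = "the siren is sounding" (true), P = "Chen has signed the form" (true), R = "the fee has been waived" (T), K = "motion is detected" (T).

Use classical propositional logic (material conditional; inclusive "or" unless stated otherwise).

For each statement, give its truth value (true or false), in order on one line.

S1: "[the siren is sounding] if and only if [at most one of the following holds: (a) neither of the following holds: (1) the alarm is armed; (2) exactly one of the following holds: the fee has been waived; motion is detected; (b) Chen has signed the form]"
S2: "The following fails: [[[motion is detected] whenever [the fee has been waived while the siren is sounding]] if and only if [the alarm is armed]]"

S1 false; S2 true

S1: Formalization: G ↔ ((Q ↓ (R ⊕ K)) ↑ P)

R ⊕ K = T ⊕ T = F
Q ↓ (R ⊕ K) = F ↓ F = T
(Q ↓ (R ⊕ K)) ↑ P = T ↑ T = F
G ↔ ((Q ↓ (R ⊕ K)) ↑ P) = T ↔ F = F
Hence S1 is false.

S2: Parsed as ¬(((R ∧ G) → K) ↔ Q)

R ∧ G = T ∧ T = T
(R ∧ G) → K = T → T = T
((R ∧ G) → K) ↔ Q = T ↔ F = F
¬(((R ∧ G) → K) ↔ Q) = ¬F = T
So S2 is true.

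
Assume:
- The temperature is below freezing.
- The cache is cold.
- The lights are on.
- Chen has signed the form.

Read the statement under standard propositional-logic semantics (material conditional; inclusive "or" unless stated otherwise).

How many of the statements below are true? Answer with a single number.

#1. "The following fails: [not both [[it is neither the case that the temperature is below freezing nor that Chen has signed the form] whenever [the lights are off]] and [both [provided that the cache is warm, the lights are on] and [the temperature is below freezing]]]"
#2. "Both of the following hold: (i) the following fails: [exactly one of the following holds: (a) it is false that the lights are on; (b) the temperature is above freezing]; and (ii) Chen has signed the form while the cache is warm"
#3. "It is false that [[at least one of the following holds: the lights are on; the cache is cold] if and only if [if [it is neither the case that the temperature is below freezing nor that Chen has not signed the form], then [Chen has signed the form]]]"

1

Let R = "the lights are on" (True), P = "the temperature is below freezing" (True), S = "Chen has signed the form" (True), Q = "the cache is warm" (False).

#1: This is not ((not R -> (P nor S)) nand ((Q -> R) and P)).

not R = not True = False
P nor S = True nor True = False
not R -> (P nor S) = False -> False = True
Q -> R = False -> True = True
(Q -> R) and P = True and True = True
(not R -> (P nor S)) nand ((Q -> R) and P) = True nand True = False
not ((not R -> (P nor S)) nand ((Q -> R) and P)) = not False = True
Thus #1 is true.

#2: Parsed as not (not R xor not P) and (S and Q)

not R = not True = False
not P = not True = False
not R xor not P = False xor False = False
not (not R xor not P) = not False = True
S and Q = True and False = False
not (not R xor not P) and (S and Q) = True and False = False
Hence #2 is false.

#3: In symbols: not ((R or not Q) iff ((P nor not S) -> S))

not Q = not False = True
R or not Q = True or True = True
not S = not True = False
P nor not S = True nor False = False
(P nor not S) -> S = False -> True = True
(R or not Q) iff ((P nor not S) -> S) = True iff True = True
not ((R or not Q) iff ((P nor not S) -> S)) = not True = False
So #3 is false.

Count: 1.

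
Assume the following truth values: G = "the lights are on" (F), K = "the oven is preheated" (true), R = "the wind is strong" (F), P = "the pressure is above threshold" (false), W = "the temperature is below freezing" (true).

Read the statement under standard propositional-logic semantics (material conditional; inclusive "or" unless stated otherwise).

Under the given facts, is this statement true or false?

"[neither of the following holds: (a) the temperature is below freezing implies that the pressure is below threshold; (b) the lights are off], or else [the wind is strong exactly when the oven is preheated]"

The statement is false.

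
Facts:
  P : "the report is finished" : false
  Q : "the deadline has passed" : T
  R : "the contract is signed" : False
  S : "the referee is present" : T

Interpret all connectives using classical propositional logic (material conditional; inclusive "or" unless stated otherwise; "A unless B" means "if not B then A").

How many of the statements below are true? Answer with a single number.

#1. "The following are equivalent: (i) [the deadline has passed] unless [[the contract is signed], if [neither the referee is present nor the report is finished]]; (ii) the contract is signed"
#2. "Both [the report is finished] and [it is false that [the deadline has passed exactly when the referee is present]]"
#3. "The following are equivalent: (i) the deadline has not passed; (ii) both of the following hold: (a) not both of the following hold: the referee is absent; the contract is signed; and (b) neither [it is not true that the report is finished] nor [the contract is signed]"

#1: Parsed as (Q or ((S nor P) -> R)) iff R

S nor P = True nor False = False
(S nor P) -> R = False -> False = True
Q or ((S nor P) -> R) = True or True = True
(Q or ((S nor P) -> R)) iff R = True iff False = False
Thus #1 is false.

#2: This is P and not (Q iff S).

Q iff S = True iff True = True
not (Q iff S) = not True = False
P and not (Q iff S) = False and False = False
Thus #2 is false.

#3: Parsed as not Q iff ((not S nand R) and (not P nor R))

not Q = not True = False
not S = not True = False
not S nand R = False nand False = True
not P = not False = True
not P nor R = True nor False = False
(not S nand R) and (not P nor R) = True and False = False
not Q iff ((not S nand R) and (not P nor R)) = False iff False = True
Thus #3 is true.

1 of the 3 statements is true.

1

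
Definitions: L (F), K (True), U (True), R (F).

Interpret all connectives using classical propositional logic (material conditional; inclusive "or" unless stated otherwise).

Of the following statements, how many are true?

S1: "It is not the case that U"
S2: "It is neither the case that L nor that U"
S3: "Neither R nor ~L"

S1: Formalization: ¬U

¬U = ¬T = F
So S1 is false.

S2: This is L ↓ U.

L ↓ U = F ↓ T = F
Hence S2 is false.

S3: Parsed as R ↓ ¬L

¬L = ¬F = T
R ↓ ¬L = F ↓ T = F
So S3 is false.

True statements: 0 (none).

0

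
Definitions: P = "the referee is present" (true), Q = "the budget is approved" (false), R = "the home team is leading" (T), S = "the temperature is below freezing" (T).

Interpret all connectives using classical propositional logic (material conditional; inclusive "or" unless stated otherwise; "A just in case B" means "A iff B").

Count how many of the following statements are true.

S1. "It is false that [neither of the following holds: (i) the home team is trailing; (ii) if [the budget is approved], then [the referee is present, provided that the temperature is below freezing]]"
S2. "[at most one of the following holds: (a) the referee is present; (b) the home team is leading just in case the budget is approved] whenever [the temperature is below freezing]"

2

S1: Parsed as ¬(¬R ↓ (Q → (S → P)))

¬R = ¬T = F
S → P = T → T = T
Q → (S → P) = F → T = T
¬R ↓ (Q → (S → P)) = F ↓ T = F
¬(¬R ↓ (Q → (S → P))) = ¬F = T
Thus S1 is true.

S2: This is S → (P ↑ (R ↔ Q)).

R ↔ Q = T ↔ F = F
P ↑ (R ↔ Q) = T ↑ F = T
S → (P ↑ (R ↔ Q)) = T → T = T
Thus S2 is true.

True statements: 2 (S1, S2).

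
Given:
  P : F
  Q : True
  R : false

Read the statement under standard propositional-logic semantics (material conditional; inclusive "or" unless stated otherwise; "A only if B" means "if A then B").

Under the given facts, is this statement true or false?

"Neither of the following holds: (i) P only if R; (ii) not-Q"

False

In symbols: (P -> R) nor ~Q

P -> R = F -> F = T
~Q = ~T = F
(P -> R) nor ~Q = T nor F = F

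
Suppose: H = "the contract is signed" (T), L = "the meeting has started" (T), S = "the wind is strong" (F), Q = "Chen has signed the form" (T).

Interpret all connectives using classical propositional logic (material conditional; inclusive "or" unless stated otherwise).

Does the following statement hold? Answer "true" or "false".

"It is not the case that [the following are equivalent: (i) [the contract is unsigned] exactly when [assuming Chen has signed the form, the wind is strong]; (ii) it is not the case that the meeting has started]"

True.

Formalization: ~((~H <-> (Q -> S)) <-> ~L)

~H = ~T = F
Q -> S = T -> F = F
~H <-> (Q -> S) = F <-> F = T
~L = ~T = F
(~H <-> (Q -> S)) <-> ~L = T <-> F = F
~((~H <-> (Q -> S)) <-> ~L) = ~F = T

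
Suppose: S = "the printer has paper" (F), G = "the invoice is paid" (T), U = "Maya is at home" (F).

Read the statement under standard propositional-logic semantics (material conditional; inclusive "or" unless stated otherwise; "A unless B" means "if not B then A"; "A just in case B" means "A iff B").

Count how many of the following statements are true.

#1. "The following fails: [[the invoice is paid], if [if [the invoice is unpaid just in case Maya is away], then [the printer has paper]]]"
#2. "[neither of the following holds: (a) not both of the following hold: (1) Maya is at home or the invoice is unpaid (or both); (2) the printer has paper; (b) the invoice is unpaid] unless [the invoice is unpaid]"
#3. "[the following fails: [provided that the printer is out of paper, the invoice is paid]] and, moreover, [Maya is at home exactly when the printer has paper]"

0

#1: This is ¬(((¬G ↔ ¬U) → S) → G).

¬G = ¬T = F
¬U = ¬F = T
¬G ↔ ¬U = F ↔ T = F
(¬G ↔ ¬U) → S = F → F = T
((¬G ↔ ¬U) → S) → G = T → T = T
¬(((¬G ↔ ¬U) → S) → G) = ¬T = F
So #1 is false.

#2: In symbols: (((U ∨ ¬G) ↑ S) ↓ ¬G) ∨ ¬G

¬G = ¬T = F
U ∨ ¬G = F ∨ F = F
(U ∨ ¬G) ↑ S = F ↑ F = T
¬G = ¬T = F
((U ∨ ¬G) ↑ S) ↓ ¬G = T ↓ F = F
¬G = ¬T = F
(((U ∨ ¬G) ↑ S) ↓ ¬G) ∨ ¬G = F ∨ F = F
So #2 is false.

#3: In symbols: ¬(¬S → G) ∧ (U ↔ S)

¬S = ¬F = T
¬S → G = T → T = T
¬(¬S → G) = ¬T = F
U ↔ S = F ↔ F = T
¬(¬S → G) ∧ (U ↔ S) = F ∧ T = F
Thus #3 is false.

0 of the 3 statements are true (none).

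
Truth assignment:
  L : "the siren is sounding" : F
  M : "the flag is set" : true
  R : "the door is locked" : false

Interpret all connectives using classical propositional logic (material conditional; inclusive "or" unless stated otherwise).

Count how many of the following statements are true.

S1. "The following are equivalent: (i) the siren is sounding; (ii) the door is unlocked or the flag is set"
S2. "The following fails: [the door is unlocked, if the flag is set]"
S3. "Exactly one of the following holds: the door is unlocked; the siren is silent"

0

S1: Parsed as L <-> (~R | M)

~R = ~F = T
~R | M = T | T = T
L <-> (~R | M) = F <-> T = F
Thus S1 is false.

S2: Formalization: ~(M -> ~R)

~R = ~F = T
M -> ~R = T -> T = T
~(M -> ~R) = ~T = F
So S2 is false.

S3: In symbols: ~R xor ~L

~R = ~F = T
~L = ~F = T
~R xor ~L = T xor T = F
So S3 is false.

Count: 0.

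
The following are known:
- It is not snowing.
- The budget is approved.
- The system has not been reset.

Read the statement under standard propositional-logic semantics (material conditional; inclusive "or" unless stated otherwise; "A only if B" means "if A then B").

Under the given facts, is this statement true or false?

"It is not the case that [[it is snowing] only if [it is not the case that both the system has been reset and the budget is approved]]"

Let G = "it is snowing" (False), R = "the system has been reset" (False), D = "the budget is approved" (True).
This is not (G -> (R nand D)).

R nand D = False nand True = True
G -> (R nand D) = False -> True = True
not (G -> (R nand D)) = not True = False

False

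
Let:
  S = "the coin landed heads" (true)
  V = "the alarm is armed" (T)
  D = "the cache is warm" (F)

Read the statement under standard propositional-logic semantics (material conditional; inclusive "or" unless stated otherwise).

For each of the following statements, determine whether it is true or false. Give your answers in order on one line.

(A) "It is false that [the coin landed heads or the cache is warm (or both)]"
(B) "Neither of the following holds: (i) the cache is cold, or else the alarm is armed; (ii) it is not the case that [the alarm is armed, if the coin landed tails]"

(A) False, (B) False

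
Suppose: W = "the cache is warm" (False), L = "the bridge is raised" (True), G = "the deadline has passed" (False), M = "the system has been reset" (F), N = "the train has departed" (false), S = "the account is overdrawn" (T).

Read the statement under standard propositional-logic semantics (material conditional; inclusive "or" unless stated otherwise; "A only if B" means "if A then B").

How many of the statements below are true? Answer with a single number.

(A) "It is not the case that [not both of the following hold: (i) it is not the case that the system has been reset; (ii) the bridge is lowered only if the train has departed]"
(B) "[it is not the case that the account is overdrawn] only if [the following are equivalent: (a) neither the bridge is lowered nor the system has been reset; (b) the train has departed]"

2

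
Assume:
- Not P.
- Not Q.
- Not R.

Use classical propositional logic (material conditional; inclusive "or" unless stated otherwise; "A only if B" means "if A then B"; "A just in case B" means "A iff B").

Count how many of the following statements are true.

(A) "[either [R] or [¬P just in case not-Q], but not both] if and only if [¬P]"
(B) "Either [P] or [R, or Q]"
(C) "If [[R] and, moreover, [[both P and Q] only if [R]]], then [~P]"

(A): Formalization: (R xor (~P <-> ~Q)) <-> ~P

~P = ~F = T
~Q = ~F = T
~P <-> ~Q = T <-> T = T
R xor (~P <-> ~Q) = F xor T = T
~P = ~F = T
(R xor (~P <-> ~Q)) <-> ~P = T <-> T = T
Hence (A) is true.

(B): Parsed as P | (R | Q)

R | Q = F | F = F
P | (R | Q) = F | F = F
Thus (B) is false.

(C): Parsed as (R & ((P & Q) -> R)) -> ~P

P & Q = F & F = F
(P & Q) -> R = F -> F = T
R & ((P & Q) -> R) = F & T = F
~P = ~F = T
(R & ((P & Q) -> R)) -> ~P = F -> T = T
So (C) is true.

Count: 2.

2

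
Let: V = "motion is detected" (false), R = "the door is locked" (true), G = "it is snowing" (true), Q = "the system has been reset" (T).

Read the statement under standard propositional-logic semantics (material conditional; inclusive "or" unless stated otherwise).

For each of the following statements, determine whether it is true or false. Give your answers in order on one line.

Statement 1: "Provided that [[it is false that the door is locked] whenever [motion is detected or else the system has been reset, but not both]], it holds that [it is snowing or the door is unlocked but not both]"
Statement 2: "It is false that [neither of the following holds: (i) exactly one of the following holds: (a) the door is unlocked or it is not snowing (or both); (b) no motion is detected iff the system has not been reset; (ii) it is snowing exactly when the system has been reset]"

Statement 1: Formalization: ((V xor Q) -> not R) -> (G xor not R)

V xor Q = False xor True = True
not R = not True = False
(V xor Q) -> not R = True -> False = False
not R = not True = False
G xor not R = True xor False = True
((V xor Q) -> not R) -> (G xor not R) = False -> True = True
Thus Statement 1 is true.

Statement 2: This is not (((not R or not G) xor (not V iff not Q)) nor (G iff Q)).

not R = not True = False
not G = not True = False
not R or not G = False or False = False
not V = not False = True
not Q = not True = False
not V iff not Q = True iff False = False
(not R or not G) xor (not V iff not Q) = False xor False = False
G iff Q = True iff True = True
((not R or not G) xor (not V iff not Q)) nor (G iff Q) = False nor True = False
not (((not R or not G) xor (not V iff not Q)) nor (G iff Q)) = not False = True
Hence Statement 2 is true.

Statement 1 T; Statement 2 T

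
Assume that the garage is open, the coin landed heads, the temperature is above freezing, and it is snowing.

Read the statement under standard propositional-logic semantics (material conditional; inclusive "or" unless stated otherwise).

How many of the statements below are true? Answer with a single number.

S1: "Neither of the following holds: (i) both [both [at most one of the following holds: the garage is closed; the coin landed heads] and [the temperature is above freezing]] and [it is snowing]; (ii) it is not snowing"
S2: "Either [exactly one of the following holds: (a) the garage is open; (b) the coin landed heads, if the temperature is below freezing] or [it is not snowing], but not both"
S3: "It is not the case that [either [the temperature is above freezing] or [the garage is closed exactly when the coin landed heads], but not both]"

Let D = "the garage is closed" (False), R = "the coin landed heads" (True), K = "the temperature is below freezing" (False), W = "it is snowing" (True).

S1: This is (((D nand R) and not K) and W) nor not W.

D nand R = False nand True = True
not K = not False = True
(D nand R) and not K = True and True = True
((D nand R) and not K) and W = True and True = True
not W = not True = False
(((D nand R) and not K) and W) nor not W = True nor False = False
So S1 is false.

S2: Parsed as (not D xor (K -> R)) xor not W

not D = not False = True
K -> R = False -> True = True
not D xor (K -> R) = True xor True = False
not W = not True = False
(not D xor (K -> R)) xor not W = False xor False = False
Thus S2 is false.

S3: In symbols: not (not K xor (D iff R))

not K = not False = True
D iff R = False iff True = False
not K xor (D iff R) = True xor False = True
not (not K xor (D iff R)) = not True = False
Hence S3 is false.

Count: 0.

0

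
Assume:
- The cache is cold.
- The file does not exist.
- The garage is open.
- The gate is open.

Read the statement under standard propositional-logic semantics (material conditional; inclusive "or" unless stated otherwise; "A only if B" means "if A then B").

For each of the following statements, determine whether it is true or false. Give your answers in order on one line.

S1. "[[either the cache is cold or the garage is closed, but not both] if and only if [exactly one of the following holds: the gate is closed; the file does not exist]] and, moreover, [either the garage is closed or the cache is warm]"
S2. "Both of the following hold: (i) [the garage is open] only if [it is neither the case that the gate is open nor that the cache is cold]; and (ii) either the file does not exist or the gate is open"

Let S = "the cache is warm" (F), L = "the garage is closed" (F), U = "the gate is open" (T), W = "the file exists" (F).

S1: This is ((~S xor L) <-> (~U xor ~W)) & (L | S).

~S = ~F = T
~S xor L = T xor F = T
~U = ~T = F
~W = ~F = T
~U xor ~W = F xor T = T
(~S xor L) <-> (~U xor ~W) = T <-> T = T
L | S = F | F = F
((~S xor L) <-> (~U xor ~W)) & (L | S) = T & F = F
Hence S1 is false.

S2: Formalization: (~L -> (U nor ~S)) & (~W | U)

~L = ~F = T
~S = ~F = T
U nor ~S = T nor T = F
~L -> (U nor ~S) = T -> F = F
~W = ~F = T
~W | U = T | T = T
(~L -> (U nor ~S)) & (~W | U) = F & T = F
Thus S2 is false.

S1 F, S2 F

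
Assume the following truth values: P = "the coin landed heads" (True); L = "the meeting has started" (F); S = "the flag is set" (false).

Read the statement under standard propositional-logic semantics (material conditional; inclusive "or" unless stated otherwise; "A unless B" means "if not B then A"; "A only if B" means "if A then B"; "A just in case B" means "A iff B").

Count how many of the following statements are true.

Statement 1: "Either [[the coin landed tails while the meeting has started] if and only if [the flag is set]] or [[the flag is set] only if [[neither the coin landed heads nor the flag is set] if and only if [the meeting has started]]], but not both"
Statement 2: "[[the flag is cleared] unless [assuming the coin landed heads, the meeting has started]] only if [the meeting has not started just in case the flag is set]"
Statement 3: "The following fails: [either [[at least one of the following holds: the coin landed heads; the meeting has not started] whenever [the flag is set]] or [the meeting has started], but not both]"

0

Statement 1: Parsed as ((¬P ∧ L) ↔ S) ⊕ (S → ((P ↓ S) ↔ L))

¬P = ¬T = F
¬P ∧ L = F ∧ F = F
(¬P ∧ L) ↔ S = F ↔ F = T
P ↓ S = T ↓ F = F
(P ↓ S) ↔ L = F ↔ F = T
S → ((P ↓ S) ↔ L) = F → T = T
((¬P ∧ L) ↔ S) ⊕ (S → ((P ↓ S) ↔ L)) = T ⊕ T = F
So Statement 1 is false.

Statement 2: In symbols: (¬S ∨ (P → L)) → (¬L ↔ S)

¬S = ¬F = T
P → L = T → F = F
¬S ∨ (P → L) = T ∨ F = T
¬L = ¬F = T
¬L ↔ S = T ↔ F = F
(¬S ∨ (P → L)) → (¬L ↔ S) = T → F = F
Hence Statement 2 is false.

Statement 3: Formalization: ¬((S → (P ∨ ¬L)) ⊕ L)

¬L = ¬F = T
P ∨ ¬L = T ∨ T = T
S → (P ∨ ¬L) = F → T = T
(S → (P ∨ ¬L)) ⊕ L = T ⊕ F = T
¬((S → (P ∨ ¬L)) ⊕ L) = ¬T = F
So Statement 3 is false.

Count: 0.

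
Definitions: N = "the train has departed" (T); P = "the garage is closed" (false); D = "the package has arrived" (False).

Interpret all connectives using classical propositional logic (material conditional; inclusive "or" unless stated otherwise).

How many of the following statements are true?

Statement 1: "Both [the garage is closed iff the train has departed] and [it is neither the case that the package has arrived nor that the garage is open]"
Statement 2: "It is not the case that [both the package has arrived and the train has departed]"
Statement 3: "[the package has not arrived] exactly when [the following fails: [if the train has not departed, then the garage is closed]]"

1

Statement 1: This is (P iff N) and (D nor not P).

P iff N = False iff True = False
not P = not False = True
D nor not P = False nor True = False
(P iff N) and (D nor not P) = False and False = False
Hence Statement 1 is false.

Statement 2: Parsed as not (D and N)

D and N = False and True = False
not (D and N) = not False = True
Thus Statement 2 is true.

Statement 3: In symbols: not D iff not (not N -> P)

not D = not False = True
not N = not True = False
not N -> P = False -> False = True
not (not N -> P) = not True = False
not D iff not (not N -> P) = True iff False = False
Hence Statement 3 is false.

1 of the 3 statements is true (Statement 2).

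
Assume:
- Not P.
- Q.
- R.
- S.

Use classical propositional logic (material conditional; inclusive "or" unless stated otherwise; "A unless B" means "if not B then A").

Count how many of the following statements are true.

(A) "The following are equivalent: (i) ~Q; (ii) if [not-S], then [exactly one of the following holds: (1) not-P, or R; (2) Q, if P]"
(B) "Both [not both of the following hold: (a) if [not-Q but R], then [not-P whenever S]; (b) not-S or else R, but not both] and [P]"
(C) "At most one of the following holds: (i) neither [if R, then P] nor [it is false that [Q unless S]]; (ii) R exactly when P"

(A): Parsed as not Q iff (not S -> ((not P or R) xor (P -> Q)))

not Q = not True = False
not S = not True = False
not P = not False = True
not P or R = True or True = True
P -> Q = False -> True = True
(not P or R) xor (P -> Q) = True xor True = False
not S -> ((not P or R) xor (P -> Q)) = False -> False = True
not Q iff (not S -> ((not P or R) xor (P -> Q))) = False iff True = False
So (A) is false.

(B): In symbols: (((not Q and R) -> (S -> not P)) nand (not S xor R)) and P

not Q = not True = False
not Q and R = False and True = False
not P = not False = True
S -> not P = True -> True = True
(not Q and R) -> (S -> not P) = False -> True = True
not S = not True = False
not S xor R = False xor True = True
((not Q and R) -> (S -> not P)) nand (not S xor R) = True nand True = False
(((not Q and R) -> (S -> not P)) nand (not S xor R)) and P = False and False = False
Hence (B) is false.

(C): Parsed as ((R -> P) nor not (Q or S)) nand (R iff P)

R -> P = True -> False = False
Q or S = True or True = True
not (Q or S) = not True = False
(R -> P) nor not (Q or S) = False nor False = True
R iff P = True iff False = False
((R -> P) nor not (Q or S)) nand (R iff P) = True nand False = True
Thus (C) is true.

Count: 1.

1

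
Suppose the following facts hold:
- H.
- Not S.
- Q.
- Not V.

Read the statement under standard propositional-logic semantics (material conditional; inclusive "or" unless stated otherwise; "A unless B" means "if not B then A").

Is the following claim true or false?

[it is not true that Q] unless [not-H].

In symbols: ¬Q ∨ ¬H

¬Q = ¬T = F
¬H = ¬T = F
¬Q ∨ ¬H = F ∨ F = F

False.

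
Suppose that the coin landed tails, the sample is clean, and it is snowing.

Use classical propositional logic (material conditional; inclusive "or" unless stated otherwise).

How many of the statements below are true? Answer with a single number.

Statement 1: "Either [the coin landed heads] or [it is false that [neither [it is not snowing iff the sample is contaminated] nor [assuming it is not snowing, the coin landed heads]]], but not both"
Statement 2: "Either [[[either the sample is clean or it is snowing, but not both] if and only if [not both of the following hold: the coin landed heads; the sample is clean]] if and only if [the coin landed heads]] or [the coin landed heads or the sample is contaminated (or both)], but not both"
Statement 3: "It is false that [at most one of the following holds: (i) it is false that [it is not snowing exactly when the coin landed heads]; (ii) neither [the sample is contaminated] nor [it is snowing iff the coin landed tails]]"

Let P = "the coin landed heads" (False), R = "it is snowing" (True), Q = "the sample is contaminated" (False).

Statement 1: This is P xor not ((not R iff Q) nor (not R -> P)).

not R = not True = False
not R iff Q = False iff False = True
not R = not True = False
not R -> P = False -> False = True
(not R iff Q) nor (not R -> P) = True nor True = False
not ((not R iff Q) nor (not R -> P)) = not False = True
P xor not ((not R iff Q) nor (not R -> P)) = False xor True = True
Thus Statement 1 is true.

Statement 2: This is (((not Q xor R) iff (P nand not Q)) iff P) xor (P or Q).

not Q = not False = True
not Q xor R = True xor True = False
not Q = not False = True
P nand not Q = False nand True = True
(not Q xor R) iff (P nand not Q) = False iff True = False
((not Q xor R) iff (P nand not Q)) iff P = False iff False = True
P or Q = False or False = False
(((not Q xor R) iff (P nand not Q)) iff P) xor (P or Q) = True xor False = True
Hence Statement 2 is true.

Statement 3: In symbols: not (not (not R iff P) nand (Q nor (R iff not P)))

not R = not True = False
not R iff P = False iff False = True
not (not R iff P) = not True = False
not P = not False = True
R iff not P = True iff True = True
Q nor (R iff not P) = False nor True = False
not (not R iff P) nand (Q nor (R iff not P)) = False nand False = True
not (not (not R iff P) nand (Q nor (R iff not P))) = not True = False
Hence Statement 3 is false.

Count: 2.

2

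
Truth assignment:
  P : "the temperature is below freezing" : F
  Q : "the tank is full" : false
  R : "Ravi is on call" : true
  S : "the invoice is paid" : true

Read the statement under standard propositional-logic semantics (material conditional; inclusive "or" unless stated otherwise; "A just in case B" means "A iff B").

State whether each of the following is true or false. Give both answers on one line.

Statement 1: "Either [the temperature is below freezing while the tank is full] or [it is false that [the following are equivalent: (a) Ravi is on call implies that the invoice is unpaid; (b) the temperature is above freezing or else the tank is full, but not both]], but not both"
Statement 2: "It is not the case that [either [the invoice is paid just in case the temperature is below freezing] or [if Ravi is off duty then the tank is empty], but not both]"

Statement 1 True / Statement 2 False

Statement 1: Parsed as (P and Q) xor not ((R -> not S) iff (not P xor Q))

P and Q = False and False = False
not S = not True = False
R -> not S = True -> False = False
not P = not False = True
not P xor Q = True xor False = True
(R -> not S) iff (not P xor Q) = False iff True = False
not ((R -> not S) iff (not P xor Q)) = not False = True
(P and Q) xor not ((R -> not S) iff (not P xor Q)) = False xor True = True
Hence Statement 1 is true.

Statement 2: Formalization: not ((S iff P) xor (not R -> not Q))

S iff P = True iff False = False
not R = not True = False
not Q = not False = True
not R -> not Q = False -> True = True
(S iff P) xor (not R -> not Q) = False xor True = True
not ((S iff P) xor (not R -> not Q)) = not True = False
So Statement 2 is false.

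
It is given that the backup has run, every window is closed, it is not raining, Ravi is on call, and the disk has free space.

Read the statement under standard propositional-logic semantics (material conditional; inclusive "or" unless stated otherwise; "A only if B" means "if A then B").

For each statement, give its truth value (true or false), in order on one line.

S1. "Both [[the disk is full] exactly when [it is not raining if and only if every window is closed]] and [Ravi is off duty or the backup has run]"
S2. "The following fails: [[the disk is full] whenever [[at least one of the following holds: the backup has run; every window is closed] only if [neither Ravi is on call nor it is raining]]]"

S1 false, S2 false

Let U = "the disk is full" (F), R = "it is raining" (F), Q = "a window is open" (F), S = "Ravi is on call" (T), P = "the backup has run" (T).

S1: Formalization: (U ↔ (¬R ↔ ¬Q)) ∧ (¬S ∨ P)

¬R = ¬F = T
¬Q = ¬F = T
¬R ↔ ¬Q = T ↔ T = T
U ↔ (¬R ↔ ¬Q) = F ↔ T = F
¬S = ¬T = F
¬S ∨ P = F ∨ T = T
(U ↔ (¬R ↔ ¬Q)) ∧ (¬S ∨ P) = F ∧ T = F
Thus S1 is false.

S2: This is ¬(((P ∨ ¬Q) → (S ↓ R)) → U).

¬Q = ¬F = T
P ∨ ¬Q = T ∨ T = T
S ↓ R = T ↓ F = F
(P ∨ ¬Q) → (S ↓ R) = T → F = F
((P ∨ ¬Q) → (S ↓ R)) → U = F → F = T
¬(((P ∨ ¬Q) → (S ↓ R)) → U) = ¬T = F
Thus S2 is false.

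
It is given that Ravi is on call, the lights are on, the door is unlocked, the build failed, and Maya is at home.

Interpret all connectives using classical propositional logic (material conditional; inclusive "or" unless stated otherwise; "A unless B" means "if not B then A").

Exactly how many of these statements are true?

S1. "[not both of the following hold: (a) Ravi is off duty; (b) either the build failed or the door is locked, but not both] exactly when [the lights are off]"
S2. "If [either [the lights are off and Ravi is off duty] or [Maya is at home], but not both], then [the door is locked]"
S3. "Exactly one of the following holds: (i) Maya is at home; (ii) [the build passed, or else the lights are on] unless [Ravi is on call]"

Let S = "Ravi is on call" (True), M = "the build passed" (False), P = "the door is locked" (False), W = "the lights are on" (True), Q = "Maya is at home" (True).

S1: This is (not S nand (not M xor P)) iff not W.

not S = not True = False
not M = not False = True
not M xor P = True xor False = True
not S nand (not M xor P) = False nand True = True
not W = not True = False
(not S nand (not M xor P)) iff not W = True iff False = False
Hence S1 is false.

S2: In symbols: ((not W and not S) xor Q) -> P

not W = not True = False
not S = not True = False
not W and not S = False and False = False
(not W and not S) xor Q = False xor True = True
((not W and not S) xor Q) -> P = True -> False = False
Thus S2 is false.

S3: In symbols: Q xor ((M or W) or S)

M or W = False or True = True
(M or W) or S = True or True = True
Q xor ((M or W) or S) = True xor True = False
So S3 is false.

0 of the 3 statements are true (none).

0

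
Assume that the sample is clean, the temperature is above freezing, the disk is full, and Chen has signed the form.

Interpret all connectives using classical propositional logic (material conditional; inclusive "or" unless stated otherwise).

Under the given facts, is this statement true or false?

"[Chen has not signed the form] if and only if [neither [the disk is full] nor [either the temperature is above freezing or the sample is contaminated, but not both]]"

Let N = "Chen has signed the form" (T), Q = "the disk is full" (T), W = "the temperature is below freezing" (F), U = "the sample is contaminated" (F).
This is ¬N ↔ (Q ↓ (¬W ⊕ U)).

¬N = ¬T = F
¬W = ¬F = T
¬W ⊕ U = T ⊕ F = T
Q ↓ (¬W ⊕ U) = T ↓ T = F
¬N ↔ (Q ↓ (¬W ⊕ U)) = F ↔ F = T

The statement is true.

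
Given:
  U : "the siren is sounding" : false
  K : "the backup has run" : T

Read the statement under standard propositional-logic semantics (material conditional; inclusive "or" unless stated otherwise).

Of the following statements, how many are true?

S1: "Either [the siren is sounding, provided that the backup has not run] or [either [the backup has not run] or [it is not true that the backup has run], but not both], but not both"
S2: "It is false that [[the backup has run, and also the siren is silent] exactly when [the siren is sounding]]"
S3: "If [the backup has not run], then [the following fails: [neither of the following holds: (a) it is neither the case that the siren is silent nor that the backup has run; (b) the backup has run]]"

3

S1: This is (~K -> U) xor (~K xor ~K).

~K = ~T = F
~K -> U = F -> F = T
~K = ~T = F
~K = ~T = F
~K xor ~K = F xor F = F
(~K -> U) xor (~K xor ~K) = T xor F = T
Thus S1 is true.

S2: This is ~((K & ~U) <-> U).

~U = ~F = T
K & ~U = T & T = T
(K & ~U) <-> U = T <-> F = F
~((K & ~U) <-> U) = ~F = T
Hence S2 is true.

S3: In symbols: ~K -> ~((~U nor K) nor K)

~K = ~T = F
~U = ~F = T
~U nor K = T nor T = F
(~U nor K) nor K = F nor T = F
~((~U nor K) nor K) = ~F = T
~K -> ~((~U nor K) nor K) = F -> T = T
Thus S3 is true.

True statements: 3.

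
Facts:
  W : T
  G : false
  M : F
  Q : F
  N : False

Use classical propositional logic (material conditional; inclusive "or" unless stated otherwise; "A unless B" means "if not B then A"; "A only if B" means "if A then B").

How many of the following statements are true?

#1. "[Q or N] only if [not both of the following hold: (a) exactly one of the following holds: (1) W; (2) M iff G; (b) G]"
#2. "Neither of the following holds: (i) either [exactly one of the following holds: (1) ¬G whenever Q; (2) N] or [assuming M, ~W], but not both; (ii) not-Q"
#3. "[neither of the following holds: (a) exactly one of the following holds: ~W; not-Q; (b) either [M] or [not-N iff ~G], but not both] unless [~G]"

#1: Parsed as (Q ∨ N) → ((W ⊕ (M ↔ G)) ↑ G)

Q ∨ N = F ∨ F = F
M ↔ G = F ↔ F = T
W ⊕ (M ↔ G) = T ⊕ T = F
(W ⊕ (M ↔ G)) ↑ G = F ↑ F = T
(Q ∨ N) → ((W ⊕ (M ↔ G)) ↑ G) = F → T = T
Hence #1 is true.

#2: Formalization: (((Q → ¬G) ⊕ N) ⊕ (M → ¬W)) ↓ ¬Q

¬G = ¬F = T
Q → ¬G = F → T = T
(Q → ¬G) ⊕ N = T ⊕ F = T
¬W = ¬T = F
M → ¬W = F → F = T
((Q → ¬G) ⊕ N) ⊕ (M → ¬W) = T ⊕ T = F
¬Q = ¬F = T
(((Q → ¬G) ⊕ N) ⊕ (M → ¬W)) ↓ ¬Q = F ↓ T = F
Hence #2 is false.

#3: In symbols: ((¬W ⊕ ¬Q) ↓ (M ⊕ (¬N ↔ ¬G))) ∨ ¬G

¬W = ¬T = F
¬Q = ¬F = T
¬W ⊕ ¬Q = F ⊕ T = T
¬N = ¬F = T
¬G = ¬F = T
¬N ↔ ¬G = T ↔ T = T
M ⊕ (¬N ↔ ¬G) = F ⊕ T = T
(¬W ⊕ ¬Q) ↓ (M ⊕ (¬N ↔ ¬G)) = T ↓ T = F
¬G = ¬F = T
((¬W ⊕ ¬Q) ↓ (M ⊕ (¬N ↔ ¬G))) ∨ ¬G = F ∨ T = T
Hence #3 is true.

True statements: 2 (#1, #3).

2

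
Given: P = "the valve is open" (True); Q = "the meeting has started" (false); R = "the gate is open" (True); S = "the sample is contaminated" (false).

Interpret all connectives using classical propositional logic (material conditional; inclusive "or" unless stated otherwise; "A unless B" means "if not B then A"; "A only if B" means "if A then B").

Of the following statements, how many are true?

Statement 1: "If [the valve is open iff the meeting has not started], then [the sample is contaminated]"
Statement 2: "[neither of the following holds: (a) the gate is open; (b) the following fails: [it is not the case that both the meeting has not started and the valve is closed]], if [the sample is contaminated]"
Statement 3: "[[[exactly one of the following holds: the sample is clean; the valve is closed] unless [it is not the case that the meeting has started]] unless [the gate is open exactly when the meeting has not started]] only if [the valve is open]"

Statement 1: Formalization: (P <-> ~Q) -> S

~Q = ~F = T
P <-> ~Q = T <-> T = T
(P <-> ~Q) -> S = T -> F = F
Hence Statement 1 is false.

Statement 2: Parsed as S -> (R nor ~(~Q nand ~P))

~Q = ~F = T
~P = ~T = F
~Q nand ~P = T nand F = T
~(~Q nand ~P) = ~T = F
R nor ~(~Q nand ~P) = T nor F = F
S -> (R nor ~(~Q nand ~P)) = F -> F = T
So Statement 2 is true.

Statement 3: This is (((~S xor ~P) | ~Q) | (R <-> ~Q)) -> P.

~S = ~F = T
~P = ~T = F
~S xor ~P = T xor F = T
~Q = ~F = T
(~S xor ~P) | ~Q = T | T = T
~Q = ~F = T
R <-> ~Q = T <-> T = T
((~S xor ~P) | ~Q) | (R <-> ~Q) = T | T = T
(((~S xor ~P) | ~Q) | (R <-> ~Q)) -> P = T -> T = T
So Statement 3 is true.

True statements: 2 (Statement 2, Statement 3).

2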